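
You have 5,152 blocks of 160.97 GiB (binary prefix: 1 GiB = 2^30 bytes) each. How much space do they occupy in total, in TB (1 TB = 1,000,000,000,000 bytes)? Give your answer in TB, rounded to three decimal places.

Total = 5,152 × 160.97 GiB = 829317.44 GiB
= 829317.44 × 1,073,741,824 bytes = 890,472,820,700,610.56 bytes
1 TB = 1,000,000,000,000 bytes
890,472,820,700,610.56 / 1,000,000,000,000 = 890.473 TB

890.473 TB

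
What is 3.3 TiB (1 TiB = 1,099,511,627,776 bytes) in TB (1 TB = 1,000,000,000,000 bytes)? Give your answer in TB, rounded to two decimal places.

3.3 TiB = 3.3 × 2^40 bytes = 3,628,388,371,660.8 bytes
1 TB = 10^12 bytes = 1,000,000,000,000 bytes
3,628,388,371,660.8 / 1,000,000,000,000 = 3.63 TB

3.63 TB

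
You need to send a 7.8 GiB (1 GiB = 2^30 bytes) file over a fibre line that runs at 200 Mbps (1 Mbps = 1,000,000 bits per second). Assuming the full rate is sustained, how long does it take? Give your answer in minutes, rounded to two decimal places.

5.58 minutes

7.8 GiB = 8,375,186,227.2 bytes = 67,001,489,817.6 bits
200 Mbps = 200,000,000 bits/s
time = 67,001,489,817.6 / 200,000,000 = 335.007 s
335.007 s / 60 = 5.58 minutes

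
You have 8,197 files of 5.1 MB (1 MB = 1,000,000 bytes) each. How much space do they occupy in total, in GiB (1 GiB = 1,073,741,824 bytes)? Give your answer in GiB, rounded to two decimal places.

38.93 GiB

Total = 8,197 × 5.1 MB = 41804.7 MB
= 41804.7 × 1,000,000 bytes = 41,804,700,000 bytes
1 GiB = 1,073,741,824 bytes
41,804,700,000 / 1,073,741,824 = 38.93 GiB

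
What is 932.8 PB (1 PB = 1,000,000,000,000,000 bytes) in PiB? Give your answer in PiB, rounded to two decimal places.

932.8 PB = 932.8 × 10^15 bytes = 932,800,000,000,000,000 bytes
1 PiB = 1,125,899,906,842,624 bytes
932,800,000,000,000,000 / 1,125,899,906,842,624 = 828.49 PiB

828.49 PiB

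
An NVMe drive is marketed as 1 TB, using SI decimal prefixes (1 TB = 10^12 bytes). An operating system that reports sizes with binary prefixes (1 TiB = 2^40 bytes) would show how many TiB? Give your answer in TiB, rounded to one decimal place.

0.9 TiB

1 TB × 1,000,000,000,000 bytes/TB = 1,000,000,000,000 bytes
1 TiB = 1,099,511,627,776 bytes
1,000,000,000,000 / 1,099,511,627,776 = 0.9 TiB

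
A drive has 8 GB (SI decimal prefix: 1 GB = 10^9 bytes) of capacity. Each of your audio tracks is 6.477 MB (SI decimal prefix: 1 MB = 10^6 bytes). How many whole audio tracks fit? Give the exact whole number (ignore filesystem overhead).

Capacity: 8 GB = 8,000,000,000 bytes
Per item: 6.477 MB = 6,477,000 bytes
⌊8,000,000,000 / 6,477,000⌋ = 1,235

1,235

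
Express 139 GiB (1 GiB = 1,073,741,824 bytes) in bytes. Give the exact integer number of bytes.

149,250,113,536 bytes

139 × 1,073,741,824 = 149,250,113,536 bytes  (1 GiB = 2^30 bytes)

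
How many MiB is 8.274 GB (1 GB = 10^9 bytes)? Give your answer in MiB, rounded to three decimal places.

8.274 GB = 8.274 × 10^9 bytes = 8,274,000,000 bytes
1 MiB = 2^20 bytes = 1,048,576 bytes
8,274,000,000 / 1,048,576 = 7,890.701 MiB

7,890.701 MiB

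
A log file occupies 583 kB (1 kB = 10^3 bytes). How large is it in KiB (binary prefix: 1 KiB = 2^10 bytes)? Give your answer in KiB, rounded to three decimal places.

569.336 KiB

583 kB × 1,000 bytes/kB = 583,000 bytes
1 KiB = 1,024 bytes
583,000 / 1,024 = 569.336 KiB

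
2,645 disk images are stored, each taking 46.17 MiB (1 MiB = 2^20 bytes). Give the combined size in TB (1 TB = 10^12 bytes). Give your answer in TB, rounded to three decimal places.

0.128 TB

Total = 2,645 × 46.17 MiB = 122119.65 MiB
= 122119.65 × 1,048,576 bytes = 128,051,734,118.4 bytes
1 TB = 1,000,000,000,000 bytes
128,051,734,118.4 / 1,000,000,000,000 = 0.128 TB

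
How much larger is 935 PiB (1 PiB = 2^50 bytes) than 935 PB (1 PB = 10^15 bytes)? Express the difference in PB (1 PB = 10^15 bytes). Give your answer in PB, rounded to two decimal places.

117.72 PB

935 PiB = 935 × 1,125,899,906,842,624 = 1,052,716,412,897,853,440 bytes
935 PB = 935 × 1,000,000,000,000,000 = 935,000,000,000,000,000 bytes
difference = 117,716,412,897,853,440 bytes
117,716,412,897,853,440 / 1,000,000,000,000,000 = 117.72 PB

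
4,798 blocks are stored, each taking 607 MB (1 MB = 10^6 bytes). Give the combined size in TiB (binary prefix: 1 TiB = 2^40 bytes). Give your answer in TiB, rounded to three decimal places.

Total = 4,798 × 607 MB = 2,912,386 MB
= 2,912,386 × 1,000,000 bytes = 2,912,386,000,000 bytes
1 TiB = 1,099,511,627,776 bytes
2,912,386,000,000 / 1,099,511,627,776 = 2.649 TiB

2.649 TiB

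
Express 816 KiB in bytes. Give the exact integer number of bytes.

835,584 bytes

816 × 1,024 = 835,584 bytes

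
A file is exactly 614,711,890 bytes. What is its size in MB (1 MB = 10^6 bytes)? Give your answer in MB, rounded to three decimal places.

614.712 MB

614,711,890 bytes given.
1 MB = 1,000,000 bytes
614,711,890 / 1,000,000 = 614.712 MB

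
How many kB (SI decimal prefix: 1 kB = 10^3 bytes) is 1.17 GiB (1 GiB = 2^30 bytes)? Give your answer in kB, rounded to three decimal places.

1.17 GiB × 1,073,741,824 bytes/GiB = 1,256,277,934.08 bytes
1 kB = 1,000 bytes
1,256,277,934.08 / 1,000 = 1,256,277.934 kB

1,256,277.934 kB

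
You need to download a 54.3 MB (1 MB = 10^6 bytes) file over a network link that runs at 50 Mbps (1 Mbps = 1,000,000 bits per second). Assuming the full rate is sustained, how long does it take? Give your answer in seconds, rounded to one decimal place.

54.3 MB = 54,300,000 bytes = 434,400,000 bits
50 Mbps = 50,000,000 bits/s
time = 434,400,000 / 50,000,000 = 8.7 s

8.7 seconds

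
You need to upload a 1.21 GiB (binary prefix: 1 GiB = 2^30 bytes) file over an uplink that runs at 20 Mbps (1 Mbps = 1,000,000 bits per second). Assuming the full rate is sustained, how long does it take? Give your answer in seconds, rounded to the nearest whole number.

1.21 GiB = 1,299,227,607.04 bytes = 10,393,820,856.32 bits
20 Mbps = 20,000,000 bits/s
time = 10,393,820,856.32 / 20,000,000 = 520 s

520 seconds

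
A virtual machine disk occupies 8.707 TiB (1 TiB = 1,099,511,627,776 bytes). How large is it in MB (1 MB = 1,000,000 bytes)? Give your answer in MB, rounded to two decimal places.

9,573,447.74 MB

8.707 TiB = 8.707 × 2^40 bytes = 9,573,447,743,045.632 bytes
1 MB = 10^6 bytes = 1,000,000 bytes
9,573,447,743,045.632 / 1,000,000 = 9,573,447.74 MB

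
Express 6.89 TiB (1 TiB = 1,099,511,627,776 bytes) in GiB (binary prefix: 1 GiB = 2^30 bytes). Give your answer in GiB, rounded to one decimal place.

6.89 TiB = 6.89 × 2^40 bytes = 7,575,635,115,376.64 bytes
1 GiB = 2^30 bytes = 1,073,741,824 bytes
7,575,635,115,376.64 / 1,073,741,824 = 7,055.4 GiB

7,055.4 GiB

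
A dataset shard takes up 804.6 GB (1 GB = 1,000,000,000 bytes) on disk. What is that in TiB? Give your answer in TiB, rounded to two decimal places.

804.6 GB × 1,000,000,000 bytes/GB = 804,600,000,000 bytes
1 TiB = 1,099,511,627,776 bytes
804,600,000,000 / 1,099,511,627,776 = 0.73 TiB

0.73 TiB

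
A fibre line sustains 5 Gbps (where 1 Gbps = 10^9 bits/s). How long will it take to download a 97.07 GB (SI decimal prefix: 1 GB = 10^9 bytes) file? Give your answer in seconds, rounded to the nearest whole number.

97.07 GB = 97,070,000,000 bytes = 776,560,000,000 bits
5 Gbps = 5,000,000,000 bits/s
time = 776,560,000,000 / 5,000,000,000 = 155 s

155 seconds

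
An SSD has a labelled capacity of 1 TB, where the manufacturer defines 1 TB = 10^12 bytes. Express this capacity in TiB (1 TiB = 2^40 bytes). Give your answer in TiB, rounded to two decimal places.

1 TB = 1 × 10^12 bytes = 1,000,000,000,000 bytes
1 TiB = 1,099,511,627,776 bytes
1,000,000,000,000 / 1,099,511,627,776 = 0.91 TiB

0.91 TiB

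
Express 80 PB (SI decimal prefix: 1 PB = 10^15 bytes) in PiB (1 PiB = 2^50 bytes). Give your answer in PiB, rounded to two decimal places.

80 PB = 80 × 10^15 bytes = 80,000,000,000,000,000 bytes
1 PiB = 1,125,899,906,842,624 bytes
80,000,000,000,000,000 / 1,125,899,906,842,624 = 71.05 PiB

71.05 PiB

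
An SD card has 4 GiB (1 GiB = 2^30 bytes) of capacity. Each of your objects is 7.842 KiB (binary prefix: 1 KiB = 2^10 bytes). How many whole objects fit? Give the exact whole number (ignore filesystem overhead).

Capacity: 4 GiB = 4,294,967,296 bytes
Per item: 7.842 KiB = 8,030.208 bytes
⌊4,294,967,296 / 8,030.208⌋ = 534,851

534,851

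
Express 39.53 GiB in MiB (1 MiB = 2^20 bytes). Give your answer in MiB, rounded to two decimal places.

39.53 GiB × 1,073,741,824 bytes/GiB = 42,445,014,302.72 bytes
1 MiB = 1,048,576 bytes
42,445,014,302.72 / 1,048,576 = 40,478.72 MiB

40,478.72 MiB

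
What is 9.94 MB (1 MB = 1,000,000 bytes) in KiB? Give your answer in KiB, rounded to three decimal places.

9.94 MB = 9.94 × 10^6 bytes = 9,940,000 bytes
1 KiB = 1,024 bytes
9,940,000 / 1,024 = 9,707.031 KiB

9,707.031 KiB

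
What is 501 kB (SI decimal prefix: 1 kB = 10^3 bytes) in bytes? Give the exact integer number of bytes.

501,000 bytes

501 × 1,000 = 501,000 bytes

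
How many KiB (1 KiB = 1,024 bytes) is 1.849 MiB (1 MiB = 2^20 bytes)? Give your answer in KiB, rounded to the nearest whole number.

1.849 MiB = 1.849 × 2^20 bytes = 1,938,817.024 bytes
1 KiB = 2^10 bytes = 1,024 bytes
1,938,817.024 / 1,024 = 1,893 KiB

1,893 KiB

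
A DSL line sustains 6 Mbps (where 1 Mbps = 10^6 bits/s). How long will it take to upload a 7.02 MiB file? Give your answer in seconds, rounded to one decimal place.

9.8 seconds

7.02 MiB = 7,361,003.52 bytes = 58,888,028.16 bits
6 Mbps = 6,000,000 bits/s
time = 58,888,028.16 / 6,000,000 = 9.8 s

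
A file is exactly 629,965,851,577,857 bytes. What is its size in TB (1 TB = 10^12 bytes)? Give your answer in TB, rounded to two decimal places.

629,965,851,577,857 bytes given.
1 TB = 1,000,000,000,000 bytes
629,965,851,577,857 / 1,000,000,000,000 = 629.97 TB

629.97 TB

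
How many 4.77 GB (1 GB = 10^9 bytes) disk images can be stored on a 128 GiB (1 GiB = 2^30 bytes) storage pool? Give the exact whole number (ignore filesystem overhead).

Capacity: 128 GiB = 137,438,953,472 bytes
Per item: 4.77 GB = 4,770,000,000 bytes
⌊137,438,953,472 / 4,770,000,000⌋ = 28

28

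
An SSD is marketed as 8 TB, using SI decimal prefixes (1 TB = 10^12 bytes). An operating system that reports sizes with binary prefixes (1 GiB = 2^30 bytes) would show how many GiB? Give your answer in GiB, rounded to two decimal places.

7,450.58 GiB

8 TB = 8 × 10^12 bytes = 8,000,000,000,000 bytes
1 GiB = 2^30 bytes = 1,073,741,824 bytes
8,000,000,000,000 / 1,073,741,824 = 7,450.58 GiB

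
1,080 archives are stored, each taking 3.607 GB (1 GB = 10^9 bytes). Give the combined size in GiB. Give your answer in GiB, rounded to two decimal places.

Total = 1,080 × 3.607 GB = 3895.56 GB
= 3895.56 × 1,000,000,000 bytes = 3,895,560,000,000 bytes
1 GiB = 1,073,741,824 bytes
3,895,560,000,000 / 1,073,741,824 = 3,628.02 GiB

3,628.02 GiB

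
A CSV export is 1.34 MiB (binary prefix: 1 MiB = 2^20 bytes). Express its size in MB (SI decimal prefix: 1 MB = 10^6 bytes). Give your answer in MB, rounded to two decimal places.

1.41 MB

1.34 MiB × 1,048,576 bytes/MiB = 1,405,091.84 bytes
1 MB = 10^6 bytes = 1,000,000 bytes
1,405,091.84 / 1,000,000 = 1.41 MB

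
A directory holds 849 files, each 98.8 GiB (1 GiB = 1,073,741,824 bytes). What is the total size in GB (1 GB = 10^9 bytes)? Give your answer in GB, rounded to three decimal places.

Total = 849 × 98.8 GiB = 83881.2 GiB
= 83881.2 × 1,073,741,824 bytes = 90,066,752,687,308.8 bytes
1 GB = 1,000,000,000 bytes
90,066,752,687,308.8 / 1,000,000,000 = 90,066.753 GB

90,066.753 GB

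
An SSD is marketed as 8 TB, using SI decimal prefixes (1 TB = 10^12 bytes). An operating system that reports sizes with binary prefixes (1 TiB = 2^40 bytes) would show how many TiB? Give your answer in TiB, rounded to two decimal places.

7.28 TiB

8 TB = 8 × 10^12 bytes = 8,000,000,000,000 bytes
1 TiB = 1,099,511,627,776 bytes
8,000,000,000,000 / 1,099,511,627,776 = 7.28 TiB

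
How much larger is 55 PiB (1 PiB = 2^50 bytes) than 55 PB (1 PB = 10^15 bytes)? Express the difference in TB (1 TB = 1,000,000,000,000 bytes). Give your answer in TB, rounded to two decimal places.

6,924.49 TB

55 PiB = 55 × 1,125,899,906,842,624 = 61,924,494,876,344,320 bytes
55 PB = 55 × 1,000,000,000,000,000 = 55,000,000,000,000,000 bytes
difference = 6,924,494,876,344,320 bytes
6,924,494,876,344,320 / 1,000,000,000,000 = 6,924.49 TB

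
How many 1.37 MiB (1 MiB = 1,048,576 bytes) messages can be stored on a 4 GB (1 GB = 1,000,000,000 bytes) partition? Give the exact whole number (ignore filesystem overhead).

Capacity: 4 GB = 4,000,000,000 bytes
Per item: 1.37 MiB = 1,436,549.12 bytes
⌊4,000,000,000 / 1,436,549.12⌋ = 2,784

2,784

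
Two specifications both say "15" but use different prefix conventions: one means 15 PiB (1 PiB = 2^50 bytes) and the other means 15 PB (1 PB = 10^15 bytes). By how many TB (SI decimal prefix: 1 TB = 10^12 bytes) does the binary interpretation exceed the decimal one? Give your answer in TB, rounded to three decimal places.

15 PiB = 15 × 1,125,899,906,842,624 = 16,888,498,602,639,360 bytes
15 PB = 15 × 1,000,000,000,000,000 = 15,000,000,000,000,000 bytes
difference = 1,888,498,602,639,360 bytes
1,888,498,602,639,360 / 1,000,000,000,000 = 1,888.499 TB

1,888.499 TB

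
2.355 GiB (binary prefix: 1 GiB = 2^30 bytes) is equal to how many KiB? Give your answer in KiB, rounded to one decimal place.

2.355 GiB = 2.355 × 2^30 bytes = 2,528,661,995.52 bytes
1 KiB = 1,024 bytes
2,528,661,995.52 / 1,024 = 2,469,396.5 KiB

2,469,396.5 KiB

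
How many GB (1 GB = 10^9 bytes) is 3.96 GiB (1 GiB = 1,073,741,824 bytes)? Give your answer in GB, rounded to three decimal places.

3.96 GiB × 1,073,741,824 bytes/GiB = 4,252,017,623.04 bytes
1 GB = 1,000,000,000 bytes
4,252,017,623.04 / 1,000,000,000 = 4.252 GB

4.252 GB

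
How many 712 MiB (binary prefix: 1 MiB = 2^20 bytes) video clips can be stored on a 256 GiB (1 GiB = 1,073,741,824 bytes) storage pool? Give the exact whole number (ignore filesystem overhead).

Capacity: 256 GiB = 274,877,906,944 bytes
Per item: 712 MiB = 746,586,112 bytes
⌊274,877,906,944 / 746,586,112⌋ = 368

368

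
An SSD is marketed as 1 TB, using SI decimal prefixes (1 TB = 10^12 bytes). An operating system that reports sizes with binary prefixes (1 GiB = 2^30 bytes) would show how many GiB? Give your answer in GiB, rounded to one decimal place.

1 TB = 1 × 10^12 bytes = 1,000,000,000,000 bytes
1 GiB = 2^30 bytes = 1,073,741,824 bytes
1,000,000,000,000 / 1,073,741,824 = 931.3 GiB

931.3 GiB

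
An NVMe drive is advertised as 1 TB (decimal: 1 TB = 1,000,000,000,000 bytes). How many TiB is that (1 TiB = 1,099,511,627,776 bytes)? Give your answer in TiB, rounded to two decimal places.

0.91 TiB

1 TB = 1 × 10^12 bytes = 1,000,000,000,000 bytes
1 TiB = 2^40 bytes = 1,099,511,627,776 bytes
1,000,000,000,000 / 1,099,511,627,776 = 0.91 TiB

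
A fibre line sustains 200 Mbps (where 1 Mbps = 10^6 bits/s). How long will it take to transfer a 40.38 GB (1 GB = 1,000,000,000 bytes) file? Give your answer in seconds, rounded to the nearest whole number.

1,615 seconds

40.38 GB = 40,380,000,000 bytes = 323,040,000,000 bits
200 Mbps = 200,000,000 bits/s
time = 323,040,000,000 / 200,000,000 = 1,615 s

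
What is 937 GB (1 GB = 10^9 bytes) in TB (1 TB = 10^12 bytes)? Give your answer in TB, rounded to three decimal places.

0.937 TB

937 GB × 1,000,000,000 bytes/GB = 937,000,000,000 bytes
1 TB = 1,000,000,000,000 bytes
937,000,000,000 / 1,000,000,000,000 = 0.937 TB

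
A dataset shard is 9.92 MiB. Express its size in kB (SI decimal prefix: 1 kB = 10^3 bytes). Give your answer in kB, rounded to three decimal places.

9.92 MiB = 9.92 × 2^20 bytes = 10,401,873.92 bytes
1 kB = 10^3 bytes = 1,000 bytes
10,401,873.92 / 1,000 = 10,401.874 kB

10,401.874 kB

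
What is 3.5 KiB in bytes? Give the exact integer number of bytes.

3.5 × 1,024 = 3,584 bytes

3,584 bytes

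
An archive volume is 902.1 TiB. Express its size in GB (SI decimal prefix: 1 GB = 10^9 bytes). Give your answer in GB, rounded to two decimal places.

902.1 TiB = 902.1 × 2^40 bytes = 991,869,439,416,729.6 bytes
1 GB = 10^9 bytes = 1,000,000,000 bytes
991,869,439,416,729.6 / 1,000,000,000 = 991,869.44 GB

991,869.44 GB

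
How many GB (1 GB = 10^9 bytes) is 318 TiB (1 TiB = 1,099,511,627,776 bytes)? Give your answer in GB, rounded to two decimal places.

318 TiB × 1,099,511,627,776 bytes/TiB = 349,644,697,632,768 bytes
1 GB = 1,000,000,000 bytes
349,644,697,632,768 / 1,000,000,000 = 349,644.70 GB

349,644.70 GB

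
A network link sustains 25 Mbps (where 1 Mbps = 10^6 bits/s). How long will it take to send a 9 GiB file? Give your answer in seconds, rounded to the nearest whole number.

3,092 seconds

9 GiB = 9,663,676,416 bytes = 77,309,411,328 bits
25 Mbps = 25,000,000 bits/s
time = 77,309,411,328 / 25,000,000 = 3,092 s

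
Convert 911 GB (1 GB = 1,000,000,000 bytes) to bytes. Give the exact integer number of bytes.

911,000,000,000 bytes

911 × 1,000,000,000 = 911,000,000,000 bytes  (1 GB = 10^9 bytes)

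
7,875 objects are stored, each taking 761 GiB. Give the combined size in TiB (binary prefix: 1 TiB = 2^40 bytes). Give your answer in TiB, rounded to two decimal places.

Total = 7,875 × 761 GiB = 5,992,875 GiB
= 5,992,875 × 1,073,741,824 bytes = 6,434,800,533,504,000 bytes
1 TiB = 1,099,511,627,776 bytes
6,434,800,533,504,000 / 1,099,511,627,776 = 5,852.42 TiB

5,852.42 TiB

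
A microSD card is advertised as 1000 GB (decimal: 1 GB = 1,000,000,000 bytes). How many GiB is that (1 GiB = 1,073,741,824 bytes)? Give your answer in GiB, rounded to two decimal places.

1000 GB × 1,000,000,000 bytes/GB = 1,000,000,000,000 bytes
1 GiB = 1,073,741,824 bytes
1,000,000,000,000 / 1,073,741,824 = 931.32 GiB

931.32 GiB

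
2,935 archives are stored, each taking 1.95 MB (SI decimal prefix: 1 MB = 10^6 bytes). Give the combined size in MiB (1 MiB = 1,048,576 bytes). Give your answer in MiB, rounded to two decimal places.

Total = 2,935 × 1.95 MB = 5723.25 MB
= 5723.25 × 1,000,000 bytes = 5,723,250,000 bytes
1 MiB = 1,048,576 bytes
5,723,250,000 / 1,048,576 = 5,458.12 MiB

5,458.12 MiB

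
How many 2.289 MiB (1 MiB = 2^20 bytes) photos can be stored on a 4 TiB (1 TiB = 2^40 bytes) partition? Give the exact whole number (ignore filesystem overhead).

Capacity: 4 TiB = 4,398,046,511,104 bytes
Per item: 2.289 MiB = 2,400,190.464 bytes
⌊4,398,046,511,104 / 2,400,190.464⌋ = 1,832,373

1,832,373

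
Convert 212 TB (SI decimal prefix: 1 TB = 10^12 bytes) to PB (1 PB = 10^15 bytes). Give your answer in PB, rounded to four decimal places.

0.2120 PB

212 TB × 1,000,000,000,000 bytes/TB = 212,000,000,000,000 bytes
1 PB = 10^15 bytes = 1,000,000,000,000,000 bytes
212,000,000,000,000 / 1,000,000,000,000,000 = 0.2120 PB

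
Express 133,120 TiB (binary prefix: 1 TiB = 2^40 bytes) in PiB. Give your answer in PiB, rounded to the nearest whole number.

130 PiB

133,120 TiB = 133,120 × 2^40 bytes = 146,366,987,889,541,120 bytes
1 PiB = 2^50 bytes = 1,125,899,906,842,624 bytes
146,366,987,889,541,120 / 1,125,899,906,842,624 = 130 PiB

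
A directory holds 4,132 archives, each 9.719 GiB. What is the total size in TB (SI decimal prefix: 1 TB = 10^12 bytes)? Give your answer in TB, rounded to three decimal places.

43.120 TB

Total = 4,132 × 9.719 GiB = 40158.908 GiB
= 40158.908 × 1,073,741,824 bytes = 43,120,299,125,768.192 bytes
1 TB = 1,000,000,000,000 bytes
43,120,299,125,768.192 / 1,000,000,000,000 = 43.120 TB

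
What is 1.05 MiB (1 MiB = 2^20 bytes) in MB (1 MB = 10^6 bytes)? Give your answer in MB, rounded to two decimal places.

1.05 MiB × 1,048,576 bytes/MiB = 1,101,004.8 bytes
1 MB = 1,000,000 bytes
1,101,004.8 / 1,000,000 = 1.10 MB

1.10 MB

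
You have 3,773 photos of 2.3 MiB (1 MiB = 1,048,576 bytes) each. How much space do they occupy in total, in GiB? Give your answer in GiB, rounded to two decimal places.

Total = 3,773 × 2.3 MiB = 8677.9 MiB
= 8677.9 × 1,048,576 bytes = 9,099,437,670.4 bytes
1 GiB = 1,073,741,824 bytes
9,099,437,670.4 / 1,073,741,824 = 8.47 GiB

8.47 GiB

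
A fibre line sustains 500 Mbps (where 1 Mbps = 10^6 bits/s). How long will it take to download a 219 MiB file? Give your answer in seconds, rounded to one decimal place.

219 MiB = 229,638,144 bytes = 1,837,105,152 bits
500 Mbps = 500,000,000 bits/s
time = 1,837,105,152 / 500,000,000 = 3.7 s

3.7 seconds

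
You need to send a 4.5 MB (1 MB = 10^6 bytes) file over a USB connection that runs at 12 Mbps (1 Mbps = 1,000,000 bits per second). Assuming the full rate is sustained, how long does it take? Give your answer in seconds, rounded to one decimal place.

3.0 seconds

4.5 MB = 4,500,000 bytes = 36,000,000 bits
12 Mbps = 12,000,000 bits/s
time = 36,000,000 / 12,000,000 = 3.0 s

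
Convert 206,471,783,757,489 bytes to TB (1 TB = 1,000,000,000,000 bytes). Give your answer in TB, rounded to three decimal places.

206,471,783,757,489 bytes given.
1 TB = 1,000,000,000,000 bytes
206,471,783,757,489 / 1,000,000,000,000 = 206.472 TB

206.472 TB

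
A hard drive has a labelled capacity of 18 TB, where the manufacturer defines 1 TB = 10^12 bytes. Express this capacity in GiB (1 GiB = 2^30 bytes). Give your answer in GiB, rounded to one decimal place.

16,763.8 GiB

18 TB = 18 × 10^12 bytes = 18,000,000,000,000 bytes
1 GiB = 1,073,741,824 bytes
18,000,000,000,000 / 1,073,741,824 = 16,763.8 GiB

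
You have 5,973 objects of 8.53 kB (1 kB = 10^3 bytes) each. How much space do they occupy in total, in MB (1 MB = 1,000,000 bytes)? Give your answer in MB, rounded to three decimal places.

50.950 MB

Total = 5,973 × 8.53 kB = 50949.69 kB
= 50949.69 × 1,000 bytes = 50,949,690 bytes
1 MB = 1,000,000 bytes
50,949,690 / 1,000,000 = 50.950 MB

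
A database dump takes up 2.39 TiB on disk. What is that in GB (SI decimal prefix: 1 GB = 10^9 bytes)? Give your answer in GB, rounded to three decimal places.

2,627.833 GB

2.39 TiB = 2.39 × 2^40 bytes = 2,627,832,790,384.64 bytes
1 GB = 10^9 bytes = 1,000,000,000 bytes
2,627,832,790,384.64 / 1,000,000,000 = 2,627.833 GB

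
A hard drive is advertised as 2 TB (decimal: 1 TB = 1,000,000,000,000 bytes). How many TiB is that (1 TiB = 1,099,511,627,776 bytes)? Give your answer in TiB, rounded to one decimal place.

1.8 TiB

2 TB × 1,000,000,000,000 bytes/TB = 2,000,000,000,000 bytes
1 TiB = 1,099,511,627,776 bytes
2,000,000,000,000 / 1,099,511,627,776 = 1.8 TiB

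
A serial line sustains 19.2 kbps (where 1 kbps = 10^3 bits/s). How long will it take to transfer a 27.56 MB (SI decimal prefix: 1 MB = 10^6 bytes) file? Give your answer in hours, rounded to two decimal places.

3.19 hours

27.56 MB = 27,560,000 bytes = 220,480,000 bits
19.2 kbps = 19,200 bits/s
time = 220,480,000 / 19,200 = 11,483.3333 s
11,483.3333 s / 3600 = 3.19 hours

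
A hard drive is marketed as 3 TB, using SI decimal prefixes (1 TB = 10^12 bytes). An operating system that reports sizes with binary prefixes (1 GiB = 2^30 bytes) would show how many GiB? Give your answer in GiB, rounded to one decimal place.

3 TB × 1,000,000,000,000 bytes/TB = 3,000,000,000,000 bytes
1 GiB = 1,073,741,824 bytes
3,000,000,000,000 / 1,073,741,824 = 2,794.0 GiB

2,794.0 GiB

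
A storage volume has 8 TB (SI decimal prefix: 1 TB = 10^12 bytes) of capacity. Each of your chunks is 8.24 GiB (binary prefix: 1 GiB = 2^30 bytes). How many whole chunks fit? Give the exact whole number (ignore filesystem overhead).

904

Capacity: 8 TB = 8,000,000,000,000 bytes
Per item: 8.24 GiB = 8,847,632,629.76 bytes
⌊8,000,000,000,000 / 8,847,632,629.76⌋ = 904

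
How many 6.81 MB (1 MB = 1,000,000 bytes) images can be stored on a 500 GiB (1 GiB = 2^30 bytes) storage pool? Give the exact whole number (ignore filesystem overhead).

Capacity: 500 GiB = 536,870,912,000 bytes
Per item: 6.81 MB = 6,810,000 bytes
⌊536,870,912,000 / 6,810,000⌋ = 78,835

78,835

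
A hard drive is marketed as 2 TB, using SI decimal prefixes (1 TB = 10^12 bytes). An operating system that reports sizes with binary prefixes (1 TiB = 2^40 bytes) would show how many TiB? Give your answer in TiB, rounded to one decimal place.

1.8 TiB

2 TB × 1,000,000,000,000 bytes/TB = 2,000,000,000,000 bytes
1 TiB = 1,099,511,627,776 bytes
2,000,000,000,000 / 1,099,511,627,776 = 1.8 TiB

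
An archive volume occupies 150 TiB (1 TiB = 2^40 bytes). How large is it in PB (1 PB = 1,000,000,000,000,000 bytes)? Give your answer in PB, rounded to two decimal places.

150 TiB × 1,099,511,627,776 bytes/TiB = 164,926,744,166,400 bytes
1 PB = 10^15 bytes = 1,000,000,000,000,000 bytes
164,926,744,166,400 / 1,000,000,000,000,000 = 0.16 PB

0.16 PB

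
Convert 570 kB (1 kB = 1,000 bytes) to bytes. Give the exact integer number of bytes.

570,000 bytes

570 × 1,000 = 570,000 bytes  (1 kB = 10^3 bytes)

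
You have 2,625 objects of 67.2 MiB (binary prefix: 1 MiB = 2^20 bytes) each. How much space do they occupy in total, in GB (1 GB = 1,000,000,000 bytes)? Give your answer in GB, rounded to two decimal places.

184.97 GB

Total = 2,625 × 67.2 MiB = 176,400 MiB
= 176,400 × 1,048,576 bytes = 184,968,806,400 bytes
1 GB = 1,000,000,000 bytes
184,968,806,400 / 1,000,000,000 = 184.97 GB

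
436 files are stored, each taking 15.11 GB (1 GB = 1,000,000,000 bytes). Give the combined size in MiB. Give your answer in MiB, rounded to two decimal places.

6,282,768.25 MiB

Total = 436 × 15.11 GB = 6587.96 GB
= 6587.96 × 1,000,000,000 bytes = 6,587,960,000,000 bytes
1 MiB = 1,048,576 bytes
6,587,960,000,000 / 1,048,576 = 6,282,768.25 MiB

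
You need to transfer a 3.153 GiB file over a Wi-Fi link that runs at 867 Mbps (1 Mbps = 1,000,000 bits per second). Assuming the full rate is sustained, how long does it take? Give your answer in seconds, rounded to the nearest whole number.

3.153 GiB = 3,385,507,971.072 bytes = 27,084,063,768.576 bits
867 Mbps = 867,000,000 bits/s
time = 27,084,063,768.576 / 867,000,000 = 31 s

31 seconds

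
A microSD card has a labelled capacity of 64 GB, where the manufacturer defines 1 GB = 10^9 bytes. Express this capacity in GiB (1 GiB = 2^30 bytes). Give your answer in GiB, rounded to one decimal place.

59.6 GiB

64 GB = 64 × 10^9 bytes = 64,000,000,000 bytes
1 GiB = 2^30 bytes = 1,073,741,824 bytes
64,000,000,000 / 1,073,741,824 = 59.6 GiB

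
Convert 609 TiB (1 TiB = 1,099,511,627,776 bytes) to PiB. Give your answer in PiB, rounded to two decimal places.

0.59 PiB

609 TiB × 1,099,511,627,776 bytes/TiB = 669,602,581,315,584 bytes
1 PiB = 2^50 bytes = 1,125,899,906,842,624 bytes
669,602,581,315,584 / 1,125,899,906,842,624 = 0.59 PiB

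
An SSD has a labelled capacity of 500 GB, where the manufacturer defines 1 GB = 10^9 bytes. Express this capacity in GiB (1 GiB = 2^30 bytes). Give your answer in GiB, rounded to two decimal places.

500 GB = 500 × 10^9 bytes = 500,000,000,000 bytes
1 GiB = 2^30 bytes = 1,073,741,824 bytes
500,000,000,000 / 1,073,741,824 = 465.66 GiB

465.66 GiB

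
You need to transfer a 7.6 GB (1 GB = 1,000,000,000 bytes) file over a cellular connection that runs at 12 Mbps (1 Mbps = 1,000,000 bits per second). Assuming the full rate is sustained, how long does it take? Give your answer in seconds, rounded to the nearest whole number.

5,067 seconds

7.6 GB = 7,600,000,000 bytes = 60,800,000,000 bits
12 Mbps = 12,000,000 bits/s
time = 60,800,000,000 / 12,000,000 = 5,067 s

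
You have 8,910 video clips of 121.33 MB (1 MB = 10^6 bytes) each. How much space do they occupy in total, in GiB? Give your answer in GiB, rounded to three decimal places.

1,006.807 GiB

Total = 8,910 × 121.33 MB = 1081050.3 MB
= 1081050.3 × 1,000,000 bytes = 1,081,050,300,000 bytes
1 GiB = 1,073,741,824 bytes
1,081,050,300,000 / 1,073,741,824 = 1,006.807 GiB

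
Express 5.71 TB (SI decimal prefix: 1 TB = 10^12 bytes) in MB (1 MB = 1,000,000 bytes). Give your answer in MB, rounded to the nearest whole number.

5.71 TB × 1,000,000,000,000 bytes/TB = 5,710,000,000,000 bytes
1 MB = 10^6 bytes = 1,000,000 bytes
5,710,000,000,000 / 1,000,000 = 5,710,000 MB

5,710,000 MB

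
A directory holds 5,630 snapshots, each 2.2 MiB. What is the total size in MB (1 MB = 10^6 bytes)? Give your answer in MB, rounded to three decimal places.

12,987.662 MB

Total = 5,630 × 2.2 MiB = 12,386 MiB
= 12,386 × 1,048,576 bytes = 12,987,662,336 bytes
1 MB = 1,000,000 bytes
12,987,662,336 / 1,000,000 = 12,987.662 MB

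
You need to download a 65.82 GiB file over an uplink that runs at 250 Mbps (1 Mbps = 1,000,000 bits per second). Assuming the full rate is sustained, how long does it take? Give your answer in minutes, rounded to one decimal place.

65.82 GiB = 70,673,686,855.68 bytes = 565,389,494,845.44 bits
250 Mbps = 250,000,000 bits/s
time = 565,389,494,845.44 / 250,000,000 = 2,261.56 s
2,261.56 s / 60 = 37.7 minutes

37.7 minutes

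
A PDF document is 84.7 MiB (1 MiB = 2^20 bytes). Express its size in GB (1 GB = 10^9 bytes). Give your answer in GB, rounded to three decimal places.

84.7 MiB = 84.7 × 2^20 bytes = 88,814,387.2 bytes
1 GB = 1,000,000,000 bytes
88,814,387.2 / 1,000,000,000 = 0.089 GB

0.089 GB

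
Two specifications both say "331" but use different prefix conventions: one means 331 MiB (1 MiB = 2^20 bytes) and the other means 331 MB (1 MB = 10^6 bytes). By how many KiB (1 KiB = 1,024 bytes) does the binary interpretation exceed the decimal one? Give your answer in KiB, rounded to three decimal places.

331 MiB = 331 × 1,048,576 = 347,078,656 bytes
331 MB = 331 × 1,000,000 = 331,000,000 bytes
difference = 16,078,656 bytes
16,078,656 / 1,024 = 15,701.813 KiB

15,701.813 KiB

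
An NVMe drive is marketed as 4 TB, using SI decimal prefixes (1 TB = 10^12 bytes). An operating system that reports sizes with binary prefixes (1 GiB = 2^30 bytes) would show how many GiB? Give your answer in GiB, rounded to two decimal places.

3,725.29 GiB

4 TB = 4 × 10^12 bytes = 4,000,000,000,000 bytes
1 GiB = 2^30 bytes = 1,073,741,824 bytes
4,000,000,000,000 / 1,073,741,824 = 3,725.29 GiB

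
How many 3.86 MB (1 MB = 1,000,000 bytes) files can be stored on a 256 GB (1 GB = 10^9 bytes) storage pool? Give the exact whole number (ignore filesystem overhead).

Capacity: 256 GB = 256,000,000,000 bytes
Per item: 3.86 MB = 3,860,000 bytes
⌊256,000,000,000 / 3,860,000⌋ = 66,321

66,321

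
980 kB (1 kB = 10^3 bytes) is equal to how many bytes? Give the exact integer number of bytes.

980,000 bytes

980 × 1,000 = 980,000 bytes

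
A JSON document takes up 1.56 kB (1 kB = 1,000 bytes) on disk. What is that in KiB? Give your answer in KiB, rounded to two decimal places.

1.56 kB = 1.56 × 10^3 bytes = 1,560 bytes
1 KiB = 2^10 bytes = 1,024 bytes
1,560 / 1,024 = 1.52 KiB

1.52 KiB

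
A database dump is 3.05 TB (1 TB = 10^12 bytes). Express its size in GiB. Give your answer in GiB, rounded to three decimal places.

2,840.534 GiB

3.05 TB = 3.05 × 10^12 bytes = 3,050,000,000,000 bytes
1 GiB = 2^30 bytes = 1,073,741,824 bytes
3,050,000,000,000 / 1,073,741,824 = 2,840.534 GiB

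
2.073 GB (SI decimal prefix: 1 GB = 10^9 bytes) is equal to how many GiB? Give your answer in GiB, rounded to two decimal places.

1.93 GiB

2.073 GB × 1,000,000,000 bytes/GB = 2,073,000,000 bytes
1 GiB = 1,073,741,824 bytes
2,073,000,000 / 1,073,741,824 = 1.93 GiB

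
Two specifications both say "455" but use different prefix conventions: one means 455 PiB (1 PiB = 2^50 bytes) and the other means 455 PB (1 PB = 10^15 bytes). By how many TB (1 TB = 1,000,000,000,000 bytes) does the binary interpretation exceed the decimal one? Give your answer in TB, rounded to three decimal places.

455 PiB = 455 × 1,125,899,906,842,624 = 512,284,457,613,393,920 bytes
455 PB = 455 × 1,000,000,000,000,000 = 455,000,000,000,000,000 bytes
difference = 57,284,457,613,393,920 bytes
57,284,457,613,393,920 / 1,000,000,000,000 = 57,284.458 TB

57,284.458 TB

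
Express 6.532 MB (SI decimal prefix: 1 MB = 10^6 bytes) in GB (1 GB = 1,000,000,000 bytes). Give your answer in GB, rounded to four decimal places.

0.0065 GB

6.532 MB × 1,000,000 bytes/MB = 6,532,000 bytes
1 GB = 10^9 bytes = 1,000,000,000 bytes
6,532,000 / 1,000,000,000 = 0.0065 GB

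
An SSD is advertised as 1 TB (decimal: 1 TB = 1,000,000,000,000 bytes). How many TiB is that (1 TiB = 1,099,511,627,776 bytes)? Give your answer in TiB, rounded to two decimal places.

0.91 TiB

1 TB = 1 × 10^12 bytes = 1,000,000,000,000 bytes
1 TiB = 1,099,511,627,776 bytes
1,000,000,000,000 / 1,099,511,627,776 = 0.91 TiB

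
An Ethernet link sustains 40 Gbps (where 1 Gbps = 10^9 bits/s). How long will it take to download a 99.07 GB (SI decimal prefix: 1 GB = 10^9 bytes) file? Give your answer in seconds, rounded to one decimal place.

99.07 GB = 99,070,000,000 bytes = 792,560,000,000 bits
40 Gbps = 40,000,000,000 bits/s
time = 792,560,000,000 / 40,000,000,000 = 19.8 s

19.8 seconds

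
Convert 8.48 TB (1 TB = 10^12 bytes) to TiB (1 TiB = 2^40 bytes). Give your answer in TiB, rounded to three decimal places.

7.713 TiB

8.48 TB = 8.48 × 10^12 bytes = 8,480,000,000,000 bytes
1 TiB = 1,099,511,627,776 bytes
8,480,000,000,000 / 1,099,511,627,776 = 7.713 TiB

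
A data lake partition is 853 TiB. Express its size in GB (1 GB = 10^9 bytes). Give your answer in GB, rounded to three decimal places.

937,883.418 GB

853 TiB × 1,099,511,627,776 bytes/TiB = 937,883,418,492,928 bytes
1 GB = 1,000,000,000 bytes
937,883,418,492,928 / 1,000,000,000 = 937,883.418 GB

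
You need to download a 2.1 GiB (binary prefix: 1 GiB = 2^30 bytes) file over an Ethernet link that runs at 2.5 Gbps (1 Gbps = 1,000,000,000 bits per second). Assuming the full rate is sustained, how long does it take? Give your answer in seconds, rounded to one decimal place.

7.2 seconds

2.1 GiB = 2,254,857,830.4 bytes = 18,038,862,643.2 bits
2.5 Gbps = 2,500,000,000 bits/s
time = 18,038,862,643.2 / 2,500,000,000 = 7.2 s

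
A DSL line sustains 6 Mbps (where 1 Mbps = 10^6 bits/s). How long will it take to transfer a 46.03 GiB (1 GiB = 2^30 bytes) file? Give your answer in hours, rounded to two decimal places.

18.31 hours

46.03 GiB = 49,424,336,158.72 bytes = 395,394,689,269.76 bits
6 Mbps = 6,000,000 bits/s
time = 395,394,689,269.76 / 6,000,000 = 65,899.1149 s
65,899.1149 s / 3600 = 18.31 hours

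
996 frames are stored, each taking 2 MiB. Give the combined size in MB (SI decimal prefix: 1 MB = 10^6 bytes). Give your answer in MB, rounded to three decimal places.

Total = 996 × 2 MiB = 1992 MiB
= 1992 × 1,048,576 bytes = 2,088,763,392 bytes
1 MB = 1,000,000 bytes
2,088,763,392 / 1,000,000 = 2,088.763 MB

2,088.763 MB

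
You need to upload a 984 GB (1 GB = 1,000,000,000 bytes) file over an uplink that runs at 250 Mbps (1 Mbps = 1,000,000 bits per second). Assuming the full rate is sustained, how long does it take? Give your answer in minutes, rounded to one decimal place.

984 GB = 984,000,000,000 bytes = 7,872,000,000,000 bits
250 Mbps = 250,000,000 bits/s
time = 7,872,000,000,000 / 250,000,000 = 31,488.00 s
31,488.00 s / 60 = 524.8 minutes

524.8 minutes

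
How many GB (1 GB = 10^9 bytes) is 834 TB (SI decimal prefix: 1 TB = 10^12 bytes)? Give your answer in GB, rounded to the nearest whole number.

834,000 GB

834 TB = 834 × 10^12 bytes = 834,000,000,000,000 bytes
1 GB = 10^9 bytes = 1,000,000,000 bytes
834,000,000,000,000 / 1,000,000,000 = 834,000 GB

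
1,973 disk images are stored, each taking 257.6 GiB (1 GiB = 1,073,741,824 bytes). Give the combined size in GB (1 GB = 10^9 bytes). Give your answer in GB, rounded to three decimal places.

545,723.699 GB

Total = 1,973 × 257.6 GiB = 508244.8 GiB
= 508244.8 × 1,073,741,824 bytes = 545,723,698,590,515.2 bytes
1 GB = 1,000,000,000 bytes
545,723,698,590,515.2 / 1,000,000,000 = 545,723.699 GB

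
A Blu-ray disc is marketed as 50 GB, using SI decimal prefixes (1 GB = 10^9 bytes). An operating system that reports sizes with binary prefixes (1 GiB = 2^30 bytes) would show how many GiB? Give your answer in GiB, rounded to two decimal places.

50 GB × 1,000,000,000 bytes/GB = 50,000,000,000 bytes
1 GiB = 2^30 bytes = 1,073,741,824 bytes
50,000,000,000 / 1,073,741,824 = 46.57 GiB

46.57 GiB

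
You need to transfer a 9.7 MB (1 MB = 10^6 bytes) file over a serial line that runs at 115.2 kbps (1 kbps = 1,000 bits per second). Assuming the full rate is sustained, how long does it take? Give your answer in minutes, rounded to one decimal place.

11.2 minutes

9.7 MB = 9,700,000 bytes = 77,600,000 bits
115.2 kbps = 115,200 bits/s
time = 77,600,000 / 115,200 = 673.61 s
673.61 s / 60 = 11.2 minutes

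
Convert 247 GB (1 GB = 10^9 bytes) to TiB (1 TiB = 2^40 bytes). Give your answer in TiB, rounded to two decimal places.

0.22 TiB

247 GB = 247 × 10^9 bytes = 247,000,000,000 bytes
1 TiB = 2^40 bytes = 1,099,511,627,776 bytes
247,000,000,000 / 1,099,511,627,776 = 0.22 TiB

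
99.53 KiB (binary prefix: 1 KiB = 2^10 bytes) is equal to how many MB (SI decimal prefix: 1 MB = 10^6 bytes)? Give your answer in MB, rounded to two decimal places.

99.53 KiB × 1,024 bytes/KiB = 101,918.72 bytes
1 MB = 10^6 bytes = 1,000,000 bytes
101,918.72 / 1,000,000 = 0.10 MB

0.10 MB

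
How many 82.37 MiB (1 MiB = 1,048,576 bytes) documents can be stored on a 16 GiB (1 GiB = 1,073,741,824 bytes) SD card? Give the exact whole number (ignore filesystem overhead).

198

Capacity: 16 GiB = 17,179,869,184 bytes
Per item: 82.37 MiB = 86,371,205.12 bytes
⌊17,179,869,184 / 86,371,205.12⌋ = 198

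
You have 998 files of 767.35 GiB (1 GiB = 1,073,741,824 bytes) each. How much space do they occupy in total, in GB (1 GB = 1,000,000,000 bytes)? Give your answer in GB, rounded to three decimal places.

Total = 998 × 767.35 GiB = 765815.3 GiB
= 765815.3 × 1,073,741,824 bytes = 822,287,917,069,107.2 bytes
1 GB = 1,000,000,000 bytes
822,287,917,069,107.2 / 1,000,000,000 = 822,287.917 GB

822,287.917 GB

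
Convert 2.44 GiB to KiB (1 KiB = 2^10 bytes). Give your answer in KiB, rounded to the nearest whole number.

2.44 GiB × 1,073,741,824 bytes/GiB = 2,619,930,050.56 bytes
1 KiB = 1,024 bytes
2,619,930,050.56 / 1,024 = 2,558,525 KiB

2,558,525 KiB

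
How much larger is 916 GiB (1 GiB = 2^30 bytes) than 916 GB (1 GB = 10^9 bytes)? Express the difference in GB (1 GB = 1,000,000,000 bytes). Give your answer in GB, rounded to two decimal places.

67.55 GB

916 GiB = 916 × 1,073,741,824 = 983,547,510,784 bytes
916 GB = 916 × 1,000,000,000 = 916,000,000,000 bytes
difference = 67,547,510,784 bytes
67,547,510,784 / 1,000,000,000 = 67.55 GB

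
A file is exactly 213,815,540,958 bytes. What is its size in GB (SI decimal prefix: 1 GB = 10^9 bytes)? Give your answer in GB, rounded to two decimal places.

213.82 GB

213,815,540,958 bytes given.
1 GB = 10^9 bytes = 1,000,000,000 bytes
213,815,540,958 / 1,000,000,000 = 213.82 GB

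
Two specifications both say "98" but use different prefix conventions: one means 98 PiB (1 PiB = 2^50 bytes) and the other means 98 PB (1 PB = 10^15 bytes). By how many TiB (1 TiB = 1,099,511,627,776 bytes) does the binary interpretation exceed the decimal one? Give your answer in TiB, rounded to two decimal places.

98 PiB = 98 × 1,125,899,906,842,624 = 110,338,190,870,577,152 bytes
98 PB = 98 × 1,000,000,000,000,000 = 98,000,000,000,000,000 bytes
difference = 12,338,190,870,577,152 bytes
12,338,190,870,577,152 / 1,099,511,627,776 = 11,221.52 TiB

11,221.52 TiB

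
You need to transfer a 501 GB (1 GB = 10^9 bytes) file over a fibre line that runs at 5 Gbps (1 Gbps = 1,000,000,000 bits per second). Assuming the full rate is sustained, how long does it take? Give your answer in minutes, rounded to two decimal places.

501 GB = 501,000,000,000 bytes = 4,008,000,000,000 bits
5 Gbps = 5,000,000,000 bits/s
time = 4,008,000,000,000 / 5,000,000,000 = 801.600 s
801.600 s / 60 = 13.36 minutes

13.36 minutes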